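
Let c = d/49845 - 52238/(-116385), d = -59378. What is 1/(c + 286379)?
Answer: 386747355/110756033650517 ≈ 3.4919e-6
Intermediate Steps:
c = -287127028/386747355 (c = -59378/49845 - 52238/(-116385) = -59378*1/49845 - 52238*(-1/116385) = -59378/49845 + 52238/116385 = -287127028/386747355 ≈ -0.74241)
1/(c + 286379) = 1/(-287127028/386747355 + 286379) = 1/(110756033650517/386747355) = 386747355/110756033650517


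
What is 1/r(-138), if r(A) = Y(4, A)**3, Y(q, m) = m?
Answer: -1/2628072 ≈ -3.8051e-7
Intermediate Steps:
r(A) = A**3
1/r(-138) = 1/((-138)**3) = 1/(-2628072) = -1/2628072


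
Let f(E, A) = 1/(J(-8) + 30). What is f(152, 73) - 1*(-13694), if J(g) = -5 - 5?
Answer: 273881/20 ≈ 13694.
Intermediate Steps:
J(g) = -10
f(E, A) = 1/20 (f(E, A) = 1/(-10 + 30) = 1/20)
f(152, 73) - 1*(-13694) = 1/20 - 1*(-13694) = 1/20 + 13694 = 273881/20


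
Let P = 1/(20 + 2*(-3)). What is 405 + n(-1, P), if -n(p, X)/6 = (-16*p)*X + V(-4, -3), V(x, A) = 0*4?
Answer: 2787/7 ≈ 398.14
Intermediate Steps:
V(x, A) = 0
P = 1/14 (P = 1/(20 - 6) = 1/14 ≈ 0.071429)
n(p, X) = 96*X*p (n(p, X) = -6*((-16*p)*X + 0) = -6*(-16*X*p + 0) = -(-96)*X*p = 96*X*p)
405 + n(-1, P) = 405 + 96*(1/14)*(-1) = 405 - 48/7 = 2787/7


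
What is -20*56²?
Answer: -62720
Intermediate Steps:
-20*56² = -20*3136 = -62720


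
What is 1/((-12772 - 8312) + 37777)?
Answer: 1/16693 ≈ 5.9905e-5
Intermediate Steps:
1/((-12772 - 8312) + 37777) = 1/(-21084 + 37777) = 1/16693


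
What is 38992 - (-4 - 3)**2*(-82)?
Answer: 43010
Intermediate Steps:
38992 - (-4 - 3)**2*(-82) = 38992 - (-7)**2*(-82) = 38992 - 49*(-82) = 38992 - 1*(-4018) = 38992 + 4018 = 43010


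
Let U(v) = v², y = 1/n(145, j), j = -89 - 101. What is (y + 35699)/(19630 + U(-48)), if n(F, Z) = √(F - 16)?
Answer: 35699/21934 + √129/2829486 ≈ 1.6276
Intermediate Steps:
j = -190
n(F, Z) = √(-16 + F)
y = √129/129 (y = 1/(√(-16 + 145)) = 1/(√129) = √129/129 ≈ 0.088045)
(y + 35699)/(19630 + U(-48)) = (√129/129 + 35699)/(19630 + (-48)²) = (35699 + √129/129)/(19630 + 2304) = (35699 + √129/129)/21934 = (35699 + √129/129)*(1/21934) = 35699/21934 + √129/2829486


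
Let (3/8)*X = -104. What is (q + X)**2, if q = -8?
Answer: 732736/9 ≈ 81415.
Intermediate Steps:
X = -832/3 (X = (8/3)*(-104) = -832/3 ≈ -277.33)
(q + X)**2 = (-8 - 832/3)**2 = (-856/3)**2 = 732736/9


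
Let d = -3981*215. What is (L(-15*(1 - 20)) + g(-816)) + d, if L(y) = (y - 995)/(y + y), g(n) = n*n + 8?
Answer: -10832978/57 ≈ -1.9005e+5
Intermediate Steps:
g(n) = 8 + n**2 (g(n) = n**2 + 8 = 8 + n**2)
L(y) = (-995 + y)/(2*y) (L(y) = (-995 + y)/((2*y)) = (-995 + y)*(1/(2*y)) = (-995 + y)/(2*y))
d = -855915
(L(-15*(1 - 20)) + g(-816)) + d = ((-995 - 15*(1 - 20))/(2*((-15*(1 - 20)))) + (8 + (-816)**2)) - 855915 = ((-995 - 15*(-19))/(2*((-15*(-19)))) + (8 + 665856)) - 855915 = ((1/2)*(-995 + 285)/285 + 665864) - 855915 = ((1/2)*(1/285)*(-710) + 665864) - 855915 = (-71/57 + 665864) - 855915 = 37954177/57 - 855915 = -10832978/57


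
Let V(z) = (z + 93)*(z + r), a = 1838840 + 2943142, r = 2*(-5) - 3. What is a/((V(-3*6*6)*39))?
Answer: 1593994/23595 ≈ 67.556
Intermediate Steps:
r = -13 (r = -10 - 3 = -13)
a = 4781982
V(z) = (-13 + z)*(93 + z) (V(z) = (z + 93)*(z - 13) = (93 + z)*(-13 + z) = (-13 + z)*(93 + z))
a/((V(-3*6*6)*39)) = 4781982/(((-1209 + (-3*6*6)² + 80*(-3*6*6))*39)) = 4781982/(((-1209 + (-18*6)² + 80*(-18*6))*39)) = 4781982/(((-1209 + (-108)² + 80*(-108))*39)) = 4781982/(((-1209 + 11664 - 8640)*39)) = 4781982/((1815*39)) = 4781982/70785 = 4781982*(1/70785) = 1593994/23595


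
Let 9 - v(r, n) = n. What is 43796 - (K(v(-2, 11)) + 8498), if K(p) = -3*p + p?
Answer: 35294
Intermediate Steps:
v(r, n) = 9 - n
K(p) = -2*p
43796 - (K(v(-2, 11)) + 8498) = 43796 - (-2*(9 - 1*11) + 8498) = 43796 - (-2*(9 - 11) + 8498) = 43796 - (-2*(-2) + 8498) = 43796 - (4 + 8498) = 43796 - 1*8502 = 43796 - 8502 = 35294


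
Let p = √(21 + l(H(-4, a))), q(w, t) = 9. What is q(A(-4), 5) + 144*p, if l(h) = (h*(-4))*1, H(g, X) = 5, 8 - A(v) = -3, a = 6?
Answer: 153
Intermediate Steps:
A(v) = 11 (A(v) = 8 - 1*(-3) = 8 + 3 = 11)
l(h) = -4*h (l(h) = -4*h*1 = -4*h)
p = 1 (p = √(21 - 4*5) = √(21 - 20) = √1 = 1)
q(A(-4), 5) + 144*p = 9 + 144*1 = 9 + 144 = 153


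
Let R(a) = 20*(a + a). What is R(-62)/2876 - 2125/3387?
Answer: -3627815/2435253 ≈ -1.4897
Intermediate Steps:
R(a) = 40*a (R(a) = 20*(2*a) = 40*a)
R(-62)/2876 - 2125/3387 = (40*(-62))/2876 - 2125/3387 = -2480*1/2876 - 2125*1/3387 = -620/719 - 2125/3387 = -3627815/2435253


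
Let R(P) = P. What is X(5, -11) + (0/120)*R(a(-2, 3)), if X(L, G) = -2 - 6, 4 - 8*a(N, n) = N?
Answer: -8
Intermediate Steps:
a(N, n) = ½ - N/8
X(L, G) = -8
X(5, -11) + (0/120)*R(a(-2, 3)) = -8 + (0/120)*(½ - ⅛*(-2)) = -8 + (0*(1/120))*(½ + ¼) = -8 + 0*(¾) = -8 + 0 = -8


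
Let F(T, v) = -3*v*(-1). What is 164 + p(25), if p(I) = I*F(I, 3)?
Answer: 389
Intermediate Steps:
F(T, v) = 3*v
p(I) = 9*I (p(I) = I*(3*3) = I*9 = 9*I)
164 + p(25) = 164 + 9*25 = 164 + 225 = 389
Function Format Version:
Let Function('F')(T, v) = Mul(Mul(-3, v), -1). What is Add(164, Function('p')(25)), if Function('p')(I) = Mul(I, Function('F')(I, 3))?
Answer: 389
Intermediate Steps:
Function('F')(T, v) = Mul(3, v)
Function('p')(I) = Mul(9, I) (Function('p')(I) = Mul(I, Mul(3, 3)) = Mul(I, 9) = Mul(9, I))
Add(164, Function('p')(25)) = Add(164, Mul(9, 25)) = Add(164, 225) = 389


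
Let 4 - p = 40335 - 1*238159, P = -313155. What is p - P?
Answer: 510983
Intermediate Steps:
p = 197828 (p = 4 - (40335 - 1*238159) = 4 - (40335 - 238159) = 4 - 1*(-197824) = 4 + 197824 = 197828)
p - P = 197828 - 1*(-313155) = 197828 + 313155 = 510983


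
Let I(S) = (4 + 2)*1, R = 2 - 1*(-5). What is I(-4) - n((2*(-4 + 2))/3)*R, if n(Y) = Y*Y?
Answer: -58/9 ≈ -6.4444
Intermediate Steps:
R = 7 (R = 2 + 5 = 7)
n(Y) = Y²
I(S) = 6 (I(S) = 6*1 = 6)
I(-4) - n((2*(-4 + 2))/3)*R = 6 - ((2*(-4 + 2))/3)²*7 = 6 - ((2*(-2))*(⅓))²*7 = 6 - (-4*⅓)²*7 = 6 - (-4/3)²*7 = 6 - 16*7/9 = 6 - 1*112/9 = 6 - 112/9 = -58/9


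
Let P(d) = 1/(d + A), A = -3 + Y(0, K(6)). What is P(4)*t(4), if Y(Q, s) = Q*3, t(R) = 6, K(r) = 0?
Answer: 6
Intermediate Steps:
Y(Q, s) = 3*Q
A = -3 (A = -3 + 3*0 = -3 + 0 = -3)
P(d) = 1/(-3 + d) (P(d) = 1/(d - 3) = 1/(-3 + d))
P(4)*t(4) = 6/(-3 + 4) = 6/1 = 1*6 = 6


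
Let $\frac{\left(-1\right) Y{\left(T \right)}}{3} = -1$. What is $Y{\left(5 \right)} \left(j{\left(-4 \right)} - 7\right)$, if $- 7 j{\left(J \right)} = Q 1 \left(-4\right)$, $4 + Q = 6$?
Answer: $- \frac{123}{7} \approx -17.571$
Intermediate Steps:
$Q = 2$ ($Q = -4 + 6 = 2$)
$Y{\left(T \right)} = 3$ ($Y{\left(T \right)} = \left(-3\right) \left(-1\right) = 3$)
$j{\left(J \right)} = \frac{8}{7}$ ($j{\left(J \right)} = - \frac{2 \cdot 1 \left(-4\right)}{7} = - \frac{2 \left(-4\right)}{7} = \left(- \frac{1}{7}\right) \left(-8\right) = \frac{8}{7}$)
$Y{\left(5 \right)} \left(j{\left(-4 \right)} - 7\right) = 3 \left(\frac{8}{7} - 7\right) = 3 \left(- \frac{41}{7}\right) = - \frac{123}{7}$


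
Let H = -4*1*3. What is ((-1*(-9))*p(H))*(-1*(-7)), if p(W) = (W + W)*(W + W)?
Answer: 36288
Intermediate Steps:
H = -12 (H = -4*3 = -12)
p(W) = 4*W² (p(W) = (2*W)*(2*W) = 4*W²)
((-1*(-9))*p(H))*(-1*(-7)) = ((-1*(-9))*(4*(-12)²))*(-1*(-7)) = (9*(4*144))*7 = (9*576)*7 = 5184*7 = 36288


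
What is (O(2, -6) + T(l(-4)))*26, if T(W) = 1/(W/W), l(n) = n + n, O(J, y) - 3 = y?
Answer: -52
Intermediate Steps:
O(J, y) = 3 + y
l(n) = 2*n
T(W) = 1 (T(W) = 1/1 = 1)
(O(2, -6) + T(l(-4)))*26 = ((3 - 6) + 1)*26 = (-3 + 1)*26 = -2*26 = -52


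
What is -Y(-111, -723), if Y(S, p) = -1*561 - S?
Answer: 450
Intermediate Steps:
Y(S, p) = -561 - S
-Y(-111, -723) = -(-561 - 1*(-111)) = -(-561 + 111) = -1*(-450) = 450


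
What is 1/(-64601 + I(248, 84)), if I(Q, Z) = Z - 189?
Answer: -1/64706 ≈ -1.5455e-5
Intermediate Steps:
I(Q, Z) = -189 + Z
1/(-64601 + I(248, 84)) = 1/(-64601 + (-189 + 84)) = 1/(-64601 - 105) = 1/(-64706) = -1/64706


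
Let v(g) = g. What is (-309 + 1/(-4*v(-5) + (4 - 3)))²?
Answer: 42094144/441 ≈ 95452.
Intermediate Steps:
(-309 + 1/(-4*v(-5) + (4 - 3)))² = (-309 + 1/(-4*(-5) + (4 - 3)))² = (-309 + 1/(20 + 1))² = (-309 + 1/21)² = (-6488/21)² = 42094144/441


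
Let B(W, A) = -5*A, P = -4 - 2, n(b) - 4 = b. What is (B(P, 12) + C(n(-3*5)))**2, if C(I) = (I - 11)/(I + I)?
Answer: 3481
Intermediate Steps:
n(b) = 4 + b
P = -6
C(I) = (-11 + I)/(2*I) (C(I) = (-11 + I)/((2*I)) = (-11 + I)*(1/(2*I)) = (-11 + I)/(2*I))
(B(P, 12) + C(n(-3*5)))**2 = (-5*12 + (-11 + (4 - 3*5))/(2*(4 - 3*5)))**2 = (-60 + (-11 + (4 - 15))/(2*(4 - 15)))**2 = (-60 + (1/2)*(-11 - 11)/(-11))**2 = (-60 + (1/2)*(-1/11)*(-22))**2 = (-60 + 1)**2 = (-59)**2 = 3481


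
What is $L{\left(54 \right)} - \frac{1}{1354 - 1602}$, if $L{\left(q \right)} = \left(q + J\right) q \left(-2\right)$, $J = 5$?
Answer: $- \frac{1580255}{248} \approx -6372.0$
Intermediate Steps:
$L{\left(q \right)} = - 2 q \left(5 + q\right)$ ($L{\left(q \right)} = \left(q + 5\right) q \left(-2\right) = \left(5 + q\right) q \left(-2\right) = q \left(5 + q\right) \left(-2\right) = - 2 q \left(5 + q\right)$)
$L{\left(54 \right)} - \frac{1}{1354 - 1602} = \left(-2\right) 54 \left(5 + 54\right) - \frac{1}{1354 - 1602} = \left(-2\right) 54 \cdot 59 - \frac{1}{1354 - 1602} = -6372 - \frac{1}{-248} = -6372 - - \frac{1}{248} = -6372 + \frac{1}{248} = - \frac{1580255}{248}$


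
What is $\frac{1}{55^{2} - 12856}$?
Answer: $- \frac{1}{9831} \approx -0.00010172$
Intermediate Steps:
$\frac{1}{55^{2} - 12856} = \frac{1}{3025 - 12856} = \frac{1}{-9831} = - \frac{1}{9831}$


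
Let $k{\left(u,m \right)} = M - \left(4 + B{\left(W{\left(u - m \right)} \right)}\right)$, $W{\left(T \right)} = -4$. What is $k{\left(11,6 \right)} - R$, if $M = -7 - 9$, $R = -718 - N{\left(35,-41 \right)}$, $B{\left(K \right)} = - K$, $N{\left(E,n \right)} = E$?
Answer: $729$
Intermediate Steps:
$R = -753$ ($R = -718 - 35 = -753$)
$M = -16$
$k{\left(u,m \right)} = -24$ ($k{\left(u,m \right)} = -16 - \left(4 - -4\right) = -16 - \left(4 + 4\right) = -16 - 8 = -24$)
$k{\left(11,6 \right)} - R = -24 - -753 = -24 + 753 = 729$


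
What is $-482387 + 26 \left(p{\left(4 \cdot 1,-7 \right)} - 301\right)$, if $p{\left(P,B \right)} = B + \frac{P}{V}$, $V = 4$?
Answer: $-490369$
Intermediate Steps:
$p{\left(P,B \right)} = B + \frac{P}{4}$
$-482387 + 26 \left(p{\left(4 \cdot 1,-7 \right)} - 301\right) = -482387 + 26 \left(\left(-7 + \frac{4 \cdot 1}{4}\right) - 301\right) = -482387 + 26 \left(\left(-7 + \frac{1}{4} \cdot 4\right) - 301\right) = -482387 + 26 \left(\left(-7 + 1\right) - 301\right) = -482387 + 26 \left(-6 - 301\right) = -482387 + 26 \left(-307\right) = -482387 - 7982 = -490369$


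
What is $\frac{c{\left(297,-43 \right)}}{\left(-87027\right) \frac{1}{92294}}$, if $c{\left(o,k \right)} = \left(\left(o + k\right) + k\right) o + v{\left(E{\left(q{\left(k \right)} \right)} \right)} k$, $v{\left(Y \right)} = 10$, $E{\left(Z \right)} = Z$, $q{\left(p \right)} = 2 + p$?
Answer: $- \frac{5744101678}{87027} \approx -66004.0$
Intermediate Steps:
$c{\left(o,k \right)} = 10 k + o \left(o + 2 k\right)$ ($c{\left(o,k \right)} = \left(\left(o + k\right) + k\right) o + 10 k = \left(\left(k + o\right) + k\right) o + 10 k = \left(o + 2 k\right) o + 10 k = o \left(o + 2 k\right) + 10 k = 10 k + o \left(o + 2 k\right)$)
$\frac{c{\left(297,-43 \right)}}{\left(-87027\right) \frac{1}{92294}} = \frac{297^{2} + 10 \left(-43\right) + 2 \left(-43\right) 297}{\left(-87027\right) \frac{1}{92294}} = \frac{88209 - 430 - 25542}{\left(-87027\right) \frac{1}{92294}} = \frac{62237}{- \frac{87027}{92294}} = 62237 \left(- \frac{92294}{87027}\right) = - \frac{5744101678}{87027}$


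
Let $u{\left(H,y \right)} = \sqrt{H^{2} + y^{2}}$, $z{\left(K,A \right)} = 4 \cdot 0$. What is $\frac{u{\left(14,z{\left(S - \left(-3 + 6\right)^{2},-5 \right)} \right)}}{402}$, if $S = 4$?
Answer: $\frac{7}{201} \approx 0.034826$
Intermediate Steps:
$z{\left(K,A \right)} = 0$
$\frac{u{\left(14,z{\left(S - \left(-3 + 6\right)^{2},-5 \right)} \right)}}{402} = \frac{\sqrt{14^{2} + 0^{2}}}{402} = \sqrt{196 + 0} \cdot \frac{1}{402} = \sqrt{196} \cdot \frac{1}{402} = 14 \cdot \frac{1}{402} = \frac{7}{201}$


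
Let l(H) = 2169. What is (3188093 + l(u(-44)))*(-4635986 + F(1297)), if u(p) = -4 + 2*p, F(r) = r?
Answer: -14785872198518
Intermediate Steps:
(3188093 + l(u(-44)))*(-4635986 + F(1297)) = (3188093 + 2169)*(-4635986 + 1297) = 3190262*(-4634689) = -14785872198518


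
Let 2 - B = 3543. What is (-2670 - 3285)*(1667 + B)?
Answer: 11159670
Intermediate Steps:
B = -3541 (B = 2 - 1*3543 = 2 - 3543 = -3541)
(-2670 - 3285)*(1667 + B) = (-2670 - 3285)*(1667 - 3541) = -5955*(-1874) = 11159670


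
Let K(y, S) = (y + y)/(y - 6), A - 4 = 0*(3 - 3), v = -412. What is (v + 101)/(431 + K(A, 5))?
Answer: -311/427 ≈ -0.72834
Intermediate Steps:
A = 4 (A = 4 + 0*(3 - 3) = 4 + 0*0 = 4 + 0 = 4)
K(y, S) = 2*y/(-6 + y) (K(y, S) = (2*y)/(-6 + y) = 2*y/(-6 + y))
(v + 101)/(431 + K(A, 5)) = (-412 + 101)/(431 + 2*4/(-6 + 4)) = -311/(431 + 2*4/(-2)) = -311/(431 + 2*4*(-½)) = -311/(431 - 4) = -311/427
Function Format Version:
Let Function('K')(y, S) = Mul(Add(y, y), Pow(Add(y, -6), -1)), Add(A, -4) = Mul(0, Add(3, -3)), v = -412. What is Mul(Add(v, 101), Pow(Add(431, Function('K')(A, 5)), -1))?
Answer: Rational(-311, 427) ≈ -0.72834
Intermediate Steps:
A = 4 (A = Add(4, Mul(0, Add(3, -3))) = Add(4, Mul(0, 0)) = Add(4, 0) = 4)
Function('K')(y, S) = Mul(2, y, Pow(Add(-6, y), -1)) (Function('K')(y, S) = Mul(Mul(2, y), Pow(Add(-6, y), -1)) = Mul(2, y, Pow(Add(-6, y), -1)))
Mul(Add(v, 101), Pow(Add(431, Function('K')(A, 5)), -1)) = Mul(Add(-412, 101), Pow(Add(431, Mul(2, 4, Pow(Add(-6, 4), -1))), -1)) = Mul(-311, Pow(Add(431, Mul(2, 4, Pow(-2, -1))), -1)) = Mul(-311, Pow(Add(431, Mul(2, 4, Rational(-1, 2))), -1)) = Mul(-311, Pow(Add(431, -4), -1)) = Mul(-311, Pow(427, -1)) = Mul(-311, Rational(1, 427)) = Rational(-311, 427)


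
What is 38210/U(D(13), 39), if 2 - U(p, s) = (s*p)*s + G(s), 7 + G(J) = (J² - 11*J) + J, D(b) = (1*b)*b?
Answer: -38210/258171 ≈ -0.14800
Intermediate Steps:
D(b) = b² (D(b) = b*b = b²)
G(J) = -7 + J² - 10*J (G(J) = -7 + ((J² - 11*J) + J) = -7 + (J² - 10*J) = -7 + J² - 10*J)
U(p, s) = 9 - s² + 10*s - p*s² (U(p, s) = 2 - ((s*p)*s + (-7 + s² - 10*s)) = 2 - ((p*s)*s + (-7 + s² - 10*s)) = 2 - (p*s² + (-7 + s² - 10*s)) = 2 - (-7 + s² - 10*s + p*s²) = 2 + (7 - s² + 10*s - p*s²) = 9 - s² + 10*s - p*s²)
38210/U(D(13), 39) = 38210/(9 - 1*39² + 10*39 - 1*13²*39²) = 38210/(9 - 1*1521 + 390 - 1*169*1521) = 38210/(9 - 1521 + 390 - 257049) = 38210/(-258171) = 38210*(-1/258171) = -38210/258171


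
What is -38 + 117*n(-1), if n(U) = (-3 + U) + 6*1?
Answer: 196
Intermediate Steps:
n(U) = 3 + U (n(U) = (-3 + U) + 6 = 3 + U)
-38 + 117*n(-1) = -38 + 117*(3 - 1) = -38 + 117*2 = -38 + 234 = 196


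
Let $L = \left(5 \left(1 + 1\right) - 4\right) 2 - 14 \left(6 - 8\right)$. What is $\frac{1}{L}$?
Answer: $\frac{1}{40} \approx 0.025$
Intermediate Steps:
$L = 40$ ($L = \left(5 \cdot 2 - 4\right) 2 - 14 \left(6 - 8\right) = \left(10 - 4\right) 2 - -28 = 6 \cdot 2 + 28 = 12 + 28 = 40$)
$\frac{1}{L} = \frac{1}{40}$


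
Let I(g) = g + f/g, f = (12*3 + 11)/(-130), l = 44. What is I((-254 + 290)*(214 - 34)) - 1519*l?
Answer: -50843894447/842400 ≈ -60356.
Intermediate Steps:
f = -47/130 (f = (36 + 11)*(-1/130) = 47*(-1/130) = -47/130 ≈ -0.36154)
I(g) = g - 47/(130*g)
I((-254 + 290)*(214 - 34)) - 1519*l = ((-254 + 290)*(214 - 34) - 47*1/((-254 + 290)*(214 - 34))/130) - 1519*44 = (36*180 - 47/(130*(36*180))) - 1*66836 = (6480 - 47/130/6480) - 66836 = (6480 - 47/130*1/6480) - 66836 = (6480 - 47/842400) - 66836 = 5458751953/842400 - 66836 = -50843894447/842400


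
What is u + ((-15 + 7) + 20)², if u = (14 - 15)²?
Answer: 145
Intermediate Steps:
u = 1 (u = (-1)² = 1)
u + ((-15 + 7) + 20)² = 1 + ((-15 + 7) + 20)² = 1 + (-8 + 20)² = 1 + 12² = 1 + 144 = 145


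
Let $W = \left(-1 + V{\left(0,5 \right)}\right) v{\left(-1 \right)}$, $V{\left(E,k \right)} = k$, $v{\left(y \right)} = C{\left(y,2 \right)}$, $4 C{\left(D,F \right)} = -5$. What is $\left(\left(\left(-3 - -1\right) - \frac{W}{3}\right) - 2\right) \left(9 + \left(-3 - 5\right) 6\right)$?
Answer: $91$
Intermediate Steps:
$C{\left(D,F \right)} = - \frac{5}{4}$ ($C{\left(D,F \right)} = \frac{1}{4} \left(-5\right) = - \frac{5}{4}$)
$v{\left(y \right)} = - \frac{5}{4}$
$W = -5$ ($W = \left(-1 + 5\right) \left(- \frac{5}{4}\right) = 4 \left(- \frac{5}{4}\right) = -5$)
$\left(\left(\left(-3 - -1\right) - \frac{W}{3}\right) - 2\right) \left(9 + \left(-3 - 5\right) 6\right) = \left(\left(\left(-3 - -1\right) - - \frac{5}{3}\right) - 2\right) \left(9 + \left(-3 - 5\right) 6\right) = \left(\left(\left(-3 + 1\right) - \left(-5\right) \frac{1}{3}\right) - 2\right) \left(9 - 48\right) = \left(\left(-2 - - \frac{5}{3}\right) - 2\right) \left(9 - 48\right) = \left(\left(-2 + \frac{5}{3}\right) - 2\right) \left(-39\right) = \left(- \frac{1}{3} - 2\right) \left(-39\right) = \left(- \frac{7}{3}\right) \left(-39\right) = 91$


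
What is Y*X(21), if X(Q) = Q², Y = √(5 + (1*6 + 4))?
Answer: 441*√15 ≈ 1708.0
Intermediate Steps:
Y = √15 (Y = √(5 + (6 + 4)) = √(5 + 10) = √15 ≈ 3.8730)
Y*X(21) = √15*21² = √15*441 = 441*√15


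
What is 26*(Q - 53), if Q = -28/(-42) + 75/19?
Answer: -71708/57 ≈ -1258.0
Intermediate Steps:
Q = 263/57 (Q = -28*(-1/42) + 75*(1/19) = ⅔ + 75/19 = 263/57 ≈ 4.6140)
26*(Q - 53) = 26*(263/57 - 53) = 26*(-2758/57) = -71708/57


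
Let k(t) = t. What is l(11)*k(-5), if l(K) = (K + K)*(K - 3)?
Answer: -880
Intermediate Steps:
l(K) = 2*K*(-3 + K) (l(K) = (2*K)*(-3 + K) = 2*K*(-3 + K))
l(11)*k(-5) = (2*11*(-3 + 11))*(-5) = (2*11*8)*(-5) = 176*(-5) = -880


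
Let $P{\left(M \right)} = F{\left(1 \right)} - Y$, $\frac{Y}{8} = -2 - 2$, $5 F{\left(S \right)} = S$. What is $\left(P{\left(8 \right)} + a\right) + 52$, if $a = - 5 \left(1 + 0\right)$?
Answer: $\frac{396}{5} \approx 79.2$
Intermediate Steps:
$F{\left(S \right)} = \frac{S}{5}$
$a = -5$ ($a = \left(-5\right) 1 = -5$)
$Y = -32$ ($Y = 8 \left(-2 - 2\right) = 8 \left(-4\right) = -32$)
$P{\left(M \right)} = \frac{161}{5}$ ($P{\left(M \right)} = \frac{1}{5} \cdot 1 - -32 = \frac{1}{5} + 32 = \frac{161}{5}$)
$\left(P{\left(8 \right)} + a\right) + 52 = \left(\frac{161}{5} - 5\right) + 52 = \frac{136}{5} + 52 = \frac{396}{5}$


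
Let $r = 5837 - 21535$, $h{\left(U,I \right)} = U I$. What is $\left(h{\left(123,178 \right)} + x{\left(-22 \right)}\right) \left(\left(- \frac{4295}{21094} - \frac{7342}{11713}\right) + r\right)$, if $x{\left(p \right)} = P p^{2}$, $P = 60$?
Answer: $- \frac{143368238743917}{179299} \approx -7.996 \cdot 10^{8}$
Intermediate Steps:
$h{\left(U,I \right)} = I U$
$x{\left(p \right)} = 60 p^{2}$
$r = -15698$
$\left(h{\left(123,178 \right)} + x{\left(-22 \right)}\right) \left(\left(- \frac{4295}{21094} - \frac{7342}{11713}\right) + r\right) = \left(178 \cdot 123 + 60 \left(-22\right)^{2}\right) \left(\left(- \frac{4295}{21094} - \frac{7342}{11713}\right) - 15698\right) = \left(21894 + 60 \cdot 484\right) \left(\left(\left(-4295\right) \frac{1}{21094} - \frac{7342}{11713}\right) - 15698\right) = \left(21894 + 29040\right) \left(\left(- \frac{4295}{21094} - \frac{7342}{11713}\right) - 15698\right) = 50934 \left(- \frac{3871311}{4661774} - 15698\right) = 50934 \left(- \frac{73184399563}{4661774}\right) = - \frac{143368238743917}{179299}$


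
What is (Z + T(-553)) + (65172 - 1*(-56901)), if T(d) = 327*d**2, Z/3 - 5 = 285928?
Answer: 100979415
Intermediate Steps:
Z = 857799 (Z = 15 + 3*285928 = 15 + 857784 = 857799)
(Z + T(-553)) + (65172 - 1*(-56901)) = (857799 + 327*(-553)**2) + (65172 - 1*(-56901)) = (857799 + 327*305809) + (65172 + 56901) = (857799 + 99999543) + 122073 = 100857342 + 122073 = 100979415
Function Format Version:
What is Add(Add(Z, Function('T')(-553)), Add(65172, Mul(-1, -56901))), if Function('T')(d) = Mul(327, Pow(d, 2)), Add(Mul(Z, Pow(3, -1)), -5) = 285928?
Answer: 100979415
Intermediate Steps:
Z = 857799 (Z = Add(15, Mul(3, 285928)) = Add(15, 857784) = 857799)
Add(Add(Z, Function('T')(-553)), Add(65172, Mul(-1, -56901))) = Add(Add(857799, Mul(327, Pow(-553, 2))), Add(65172, Mul(-1, -56901))) = Add(Add(857799, Mul(327, 305809)), Add(65172, 56901)) = Add(Add(857799, 99999543), 122073) = Add(100857342, 122073) = 100979415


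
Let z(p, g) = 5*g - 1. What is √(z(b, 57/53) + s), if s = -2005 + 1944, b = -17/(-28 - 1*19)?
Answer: I*√159053/53 ≈ 7.5248*I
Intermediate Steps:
b = 17/47 (b = -17/(-28 - 19) = -17/(-47) = -17*(-1/47) = 17/47 ≈ 0.36170)
z(p, g) = -1 + 5*g
s = -61
√(z(b, 57/53) + s) = √((-1 + 5*(57/53)) - 61) = √((-1 + 285/53) - 61) = √(232/53 - 61) = √(-3001/53) = I*√159053/53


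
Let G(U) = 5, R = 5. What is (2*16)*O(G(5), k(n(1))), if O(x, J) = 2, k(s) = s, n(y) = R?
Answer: 64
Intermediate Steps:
n(y) = 5
(2*16)*O(G(5), k(n(1))) = (2*16)*2 = 32*2 = 64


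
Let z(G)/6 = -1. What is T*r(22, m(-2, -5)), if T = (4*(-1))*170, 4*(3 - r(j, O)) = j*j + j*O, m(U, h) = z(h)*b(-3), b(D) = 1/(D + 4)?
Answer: 57800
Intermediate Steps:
z(G) = -6 (z(G) = 6*(-1) = -6)
b(D) = 1/(4 + D)
m(U, h) = -6 (m(U, h) = -6/(4 - 3) = -6/1 = -6*1 = -6)
r(j, O) = 3 - j**2/4 - O*j/4 (r(j, O) = 3 - (j*j + j*O)/4 = 3 - (j**2 + O*j)/4 = 3 + (-j**2/4 - O*j/4) = 3 - j**2/4 - O*j/4)
T = -680 (T = -4*170 = -680)
T*r(22, m(-2, -5)) = -680*(3 - 1/4*22**2 - 1/4*(-6)*22) = -680*(3 - 1/4*484 + 33) = -680*(3 - 121 + 33) = -680*(-85) = 57800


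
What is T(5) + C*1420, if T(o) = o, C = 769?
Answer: 1091985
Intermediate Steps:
T(5) + C*1420 = 5 + 769*1420 = 5 + 1091980 = 1091985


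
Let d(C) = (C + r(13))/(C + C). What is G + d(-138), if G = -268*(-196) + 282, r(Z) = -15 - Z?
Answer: 7287863/138 ≈ 52811.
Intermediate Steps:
d(C) = (-28 + C)/(2*C) (d(C) = (C + (-15 - 1*13))/(C + C) = (C + (-15 - 13))/((2*C)) = (C - 28)*(1/(2*C)) = (-28 + C)*(1/(2*C)) = (-28 + C)/(2*C))
G = 52810 (G = 52528 + 282 = 52810)
G + d(-138) = 52810 + (½)*(-28 - 138)/(-138) = 52810 + (½)*(-1/138)*(-166) = 52810 + 83/138 = 7287863/138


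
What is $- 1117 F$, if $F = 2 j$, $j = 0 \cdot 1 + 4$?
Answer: $-8936$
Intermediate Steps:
$j = 4$ ($j = 0 + 4 = 4$)
$F = 8$ ($F = 2 \cdot 4 = 8$)
$- 1117 F = \left(-1117\right) 8 = -8936$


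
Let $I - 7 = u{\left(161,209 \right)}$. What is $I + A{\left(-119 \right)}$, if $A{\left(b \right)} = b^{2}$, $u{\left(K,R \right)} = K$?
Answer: $14329$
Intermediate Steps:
$I = 168$ ($I = 7 + 161 = 168$)
$I + A{\left(-119 \right)} = 168 + \left(-119\right)^{2} = 168 + 14161 = 14329$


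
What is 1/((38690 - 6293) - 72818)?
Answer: -1/40421 ≈ -2.4740e-5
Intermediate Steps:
1/((38690 - 6293) - 72818) = 1/(32397 - 72818) = 1/(-40421) = -1/40421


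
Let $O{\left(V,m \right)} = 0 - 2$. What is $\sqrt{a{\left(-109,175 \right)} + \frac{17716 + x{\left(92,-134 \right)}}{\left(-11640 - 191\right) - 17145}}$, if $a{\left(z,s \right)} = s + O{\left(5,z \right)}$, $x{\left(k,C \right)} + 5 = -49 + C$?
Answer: $\frac{\sqrt{2261631130}}{3622} \approx 13.13$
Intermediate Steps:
$x{\left(k,C \right)} = -54 + C$ ($x{\left(k,C \right)} = -5 + \left(-49 + C\right) = -54 + C$)
$O{\left(V,m \right)} = -2$
$a{\left(z,s \right)} = -2 + s$ ($a{\left(z,s \right)} = s - 2 = -2 + s$)
$\sqrt{a{\left(-109,175 \right)} + \frac{17716 + x{\left(92,-134 \right)}}{\left(-11640 - 191\right) - 17145}} = \sqrt{\left(-2 + 175\right) + \frac{17716 - 188}{\left(-11640 - 191\right) - 17145}} = \sqrt{173 + \frac{17716 - 188}{-11831 - 17145}} = \sqrt{173 + \frac{17528}{-28976}} = \sqrt{173 + 17528 \left(- \frac{1}{28976}\right)} = \sqrt{173 - \frac{2191}{3622}} = \sqrt{\frac{624415}{3622}} = \frac{\sqrt{2261631130}}{3622}$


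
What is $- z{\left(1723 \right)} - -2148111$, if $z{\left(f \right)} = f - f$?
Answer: $2148111$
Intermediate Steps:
$z{\left(f \right)} = 0$
$- z{\left(1723 \right)} - -2148111 = \left(-1\right) 0 - -2148111 = 0 + 2148111 = 2148111$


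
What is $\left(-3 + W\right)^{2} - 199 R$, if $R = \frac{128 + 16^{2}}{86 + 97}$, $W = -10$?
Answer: $- \frac{15163}{61} \approx -248.57$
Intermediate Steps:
$R = \frac{128}{61}$ ($R = \frac{128 + 256}{183} = 384 \cdot \frac{1}{183} = \frac{128}{61} \approx 2.0984$)
$\left(-3 + W\right)^{2} - 199 R = \left(-3 - 10\right)^{2} - \frac{25472}{61} = \left(-13\right)^{2} - \frac{25472}{61} = 169 - \frac{25472}{61} = - \frac{15163}{61}$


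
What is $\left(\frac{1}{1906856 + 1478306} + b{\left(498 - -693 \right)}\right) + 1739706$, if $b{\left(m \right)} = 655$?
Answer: $\frac{5891403923483}{3385162} \approx 1.7404 \cdot 10^{6}$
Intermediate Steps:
$\left(\frac{1}{1906856 + 1478306} + b{\left(498 - -693 \right)}\right) + 1739706 = \left(\frac{1}{1906856 + 1478306} + 655\right) + 1739706 = \left(\frac{1}{3385162} + 655\right) + 1739706 = \frac{2217281111}{3385162} + 1739706 = \frac{5891403923483}{3385162}$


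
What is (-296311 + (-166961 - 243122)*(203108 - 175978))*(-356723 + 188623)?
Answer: 1870255065778100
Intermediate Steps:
(-296311 + (-166961 - 243122)*(203108 - 175978))*(-356723 + 188623) = (-296311 - 410083*27130)*(-168100) = (-296311 - 11125551790)*(-168100) = -11125848101*(-168100) = 1870255065778100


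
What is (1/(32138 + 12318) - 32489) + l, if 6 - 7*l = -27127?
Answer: -8904092233/311192 ≈ -28613.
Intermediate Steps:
l = 27133/7 (l = 6/7 - ⅐*(-27127) = 6/7 + 27127/7 = 27133/7 ≈ 3876.1)
(1/(32138 + 12318) - 32489) + l = (1/(32138 + 12318) - 32489) + 27133/7 = (1/44456 - 32489) + 27133/7 = -1444330983/44456 + 27133/7 = -8904092233/311192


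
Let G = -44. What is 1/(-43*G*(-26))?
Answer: -1/49192 ≈ -2.0329e-5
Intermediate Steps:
1/(-43*G*(-26)) = 1/(-43*(-44)*(-26)) = 1/(1892*(-26)) = 1/(-49192) = -1/49192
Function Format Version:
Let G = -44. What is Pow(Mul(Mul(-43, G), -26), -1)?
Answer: Rational(-1, 49192) ≈ -2.0329e-5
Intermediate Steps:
Pow(Mul(Mul(-43, G), -26), -1) = Pow(Mul(Mul(-43, -44), -26), -1) = Pow(Mul(1892, -26), -1) = Pow(-49192, -1) = Rational(-1, 49192)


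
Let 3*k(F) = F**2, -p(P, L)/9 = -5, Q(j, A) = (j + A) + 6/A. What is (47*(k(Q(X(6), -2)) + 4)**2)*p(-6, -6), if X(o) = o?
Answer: 39715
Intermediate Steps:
Q(j, A) = A + j + 6/A (Q(j, A) = (A + j) + 6/A = A + j + 6/A)
p(P, L) = 45 (p(P, L) = -9*(-5) = 45)
k(F) = F**2/3
(47*(k(Q(X(6), -2)) + 4)**2)*p(-6, -6) = (47*((-2 + 6 + 6/(-2))**2/3 + 4)**2)*45 = (47*((-2 + 6 + 6*(-1/2))**2/3 + 4)**2)*45 = (47*((-2 + 6 - 3)**2/3 + 4)**2)*45 = (47*((1/3)*1**2 + 4)**2)*45 = (47*((1/3)*1 + 4)**2)*45 = (47*(1/3 + 4)**2)*45 = (47*(13/3)**2)*45 = (47*(169/9))*45 = (7943/9)*45 = 39715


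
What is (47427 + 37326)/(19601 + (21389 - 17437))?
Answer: 9417/2617 ≈ 3.5984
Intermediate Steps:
(47427 + 37326)/(19601 + (21389 - 17437)) = 84753/(19601 + 3952) = 84753/23553 = 84753*(1/23553) = 9417/2617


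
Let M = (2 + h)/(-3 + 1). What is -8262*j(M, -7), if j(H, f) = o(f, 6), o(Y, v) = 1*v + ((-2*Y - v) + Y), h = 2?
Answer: -57834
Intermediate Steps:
M = -2 (M = (2 + 2)/(-3 + 1) = 4/(-2) = 4*(-1/2) = -2)
o(Y, v) = -Y (o(Y, v) = v + ((-v - 2*Y) + Y) = v + (-Y - v) = -Y)
j(H, f) = -f
-8262*j(M, -7) = -(-8262)*(-7) = -8262*7 = -57834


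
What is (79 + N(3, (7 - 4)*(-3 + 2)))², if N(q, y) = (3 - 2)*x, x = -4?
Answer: 5625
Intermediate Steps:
N(q, y) = -4 (N(q, y) = (3 - 2)*(-4) = 1*(-4) = -4)
(79 + N(3, (7 - 4)*(-3 + 2)))² = (79 - 4)² = 75² = 5625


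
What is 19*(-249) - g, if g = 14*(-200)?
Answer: -1931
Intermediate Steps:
g = -2800
19*(-249) - g = 19*(-249) - 1*(-2800) = -4731 + 2800 = -1931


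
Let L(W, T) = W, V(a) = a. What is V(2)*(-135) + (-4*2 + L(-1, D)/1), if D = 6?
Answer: -279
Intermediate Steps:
V(2)*(-135) + (-4*2 + L(-1, D)/1) = 2*(-135) + (-4*2 - 1/1) = -270 + (-8 - 1*1) = -270 + (-8 - 1) = -270 - 9 = -279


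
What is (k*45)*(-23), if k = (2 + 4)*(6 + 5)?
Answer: -68310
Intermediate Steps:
k = 66 (k = 6*11 = 66)
(k*45)*(-23) = (66*45)*(-23) = 2970*(-23) = -68310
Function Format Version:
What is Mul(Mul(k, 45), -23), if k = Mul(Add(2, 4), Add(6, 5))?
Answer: -68310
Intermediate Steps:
k = 66 (k = Mul(6, 11) = 66)
Mul(Mul(k, 45), -23) = Mul(Mul(66, 45), -23) = Mul(2970, -23) = -68310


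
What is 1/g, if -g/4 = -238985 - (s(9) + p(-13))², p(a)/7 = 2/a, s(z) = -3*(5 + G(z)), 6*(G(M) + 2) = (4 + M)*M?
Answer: 169/164732949 ≈ 1.0259e-6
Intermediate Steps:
G(M) = -2 + M*(4 + M)/6 (G(M) = -2 + ((4 + M)*M)/6 = -2 + (M*(4 + M))/6 = -2 + M*(4 + M)/6)
s(z) = -9 - 2*z - z²/2 (s(z) = -3*(5 + (-2 + z²/6 + 2*z/3)) = -3*(3 + z²/6 + 2*z/3) = -9 - 2*z - z²/2)
p(a) = 14/a (p(a) = 7*(2/a) = 14/a)
g = 164732949/169 (g = -4*(-238985 - ((-9 - 2*9 - ½*9²) + 14/(-13))²) = -4*(-238985 - ((-9 - 18 - ½*81) + 14*(-1/13))²) = -4*(-238985 - ((-9 - 18 - 81/2) - 14/13)²) = -4*(-238985 - (-135/2 - 14/13)²) = -4*(-238985 - (-1783/26)²) = -4*(-238985 - 1*3179089/676) = -4*(-238985 - 3179089/676) = -4*(-164732949/676) = 164732949/169 ≈ 9.7475e+5)
1/g = 1/(164732949/169) = 169/164732949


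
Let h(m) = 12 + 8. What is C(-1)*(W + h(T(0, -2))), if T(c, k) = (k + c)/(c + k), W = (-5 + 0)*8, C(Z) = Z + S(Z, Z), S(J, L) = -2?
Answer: 60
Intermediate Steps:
C(Z) = -2 + Z (C(Z) = Z - 2 = -2 + Z)
W = -40 (W = -5*8 = -40)
T(c, k) = 1 (T(c, k) = (c + k)/(c + k) = 1)
h(m) = 20
C(-1)*(W + h(T(0, -2))) = (-2 - 1)*(-40 + 20) = -3*(-20) = 60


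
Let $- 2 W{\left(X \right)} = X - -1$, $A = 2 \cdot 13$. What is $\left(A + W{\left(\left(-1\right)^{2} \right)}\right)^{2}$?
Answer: $625$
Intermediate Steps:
$A = 26$
$W{\left(X \right)} = - \frac{1}{2} - \frac{X}{2}$ ($W{\left(X \right)} = - \frac{X - -1}{2} = - \frac{X + 1}{2} = - \frac{1 + X}{2} = - \frac{1}{2} - \frac{X}{2}$)
$\left(A + W{\left(\left(-1\right)^{2} \right)}\right)^{2} = \left(26 - \left(\frac{1}{2} + \frac{\left(-1\right)^{2}}{2}\right)\right)^{2} = \left(26 - 1\right)^{2} = 25^{2} = 625$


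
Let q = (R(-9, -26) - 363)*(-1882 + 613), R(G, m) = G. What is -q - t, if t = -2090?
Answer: -469978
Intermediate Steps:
q = 472068 (q = (-9 - 363)*(-1882 + 613) = -372*(-1269) = 472068)
-q - t = -1*472068 - 1*(-2090) = -472068 + 2090 = -469978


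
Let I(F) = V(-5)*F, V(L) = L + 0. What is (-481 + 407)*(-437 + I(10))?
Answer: 36038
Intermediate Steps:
V(L) = L
I(F) = -5*F
(-481 + 407)*(-437 + I(10)) = (-481 + 407)*(-437 - 5*10) = -74*(-437 - 50) = -74*(-487) = 36038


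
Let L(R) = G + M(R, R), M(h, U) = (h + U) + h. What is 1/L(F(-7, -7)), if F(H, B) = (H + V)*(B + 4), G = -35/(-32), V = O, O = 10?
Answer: -32/829 ≈ -0.038601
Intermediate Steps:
V = 10
M(h, U) = U + 2*h (M(h, U) = (U + h) + h = U + 2*h)
G = 35/32 (G = -35*(-1/32) = 35/32 ≈ 1.0938)
F(H, B) = (4 + B)*(10 + H) (F(H, B) = (H + 10)*(B + 4) = (10 + H)*(4 + B) = (4 + B)*(10 + H))
L(R) = 35/32 + 3*R (L(R) = 35/32 + (R + 2*R) = 35/32 + 3*R)
1/L(F(-7, -7)) = 1/(35/32 + 3*(40 + 4*(-7) + 10*(-7) - 7*(-7))) = 1/(35/32 + 3*(40 - 28 - 70 + 49)) = 1/(35/32 + 3*(-9)) = 1/(35/32 - 27) = 1/(-829/32) = -32/829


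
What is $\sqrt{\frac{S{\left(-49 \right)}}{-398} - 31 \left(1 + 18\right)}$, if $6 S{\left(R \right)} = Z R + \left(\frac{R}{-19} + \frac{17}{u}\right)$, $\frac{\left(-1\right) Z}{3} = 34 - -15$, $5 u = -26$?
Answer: $\frac{i \sqrt{205966233405582}}{589836} \approx 24.331 i$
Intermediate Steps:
$u = - \frac{26}{5}$ ($u = \frac{1}{5} \left(-26\right) = - \frac{26}{5} \approx -5.2$)
$Z = -147$ ($Z = - 3 \left(34 - -15\right) = - 3 \left(34 + 15\right) = \left(-3\right) 49 = -147$)
$S{\left(R \right)} = - \frac{85}{156} - \frac{1397 R}{57}$ ($S{\left(R \right)} = \frac{- 147 R + \left(\frac{R}{-19} + \frac{17}{- \frac{26}{5}}\right)}{6} = \frac{- 147 R + \left(R \left(- \frac{1}{19}\right) + 17 \left(- \frac{5}{26}\right)\right)}{6} = \frac{- 147 R - \left(\frac{85}{26} + \frac{R}{19}\right)}{6} = \frac{- \frac{85}{26} - \frac{2794 R}{19}}{6} = - \frac{85}{156} - \frac{1397 R}{57}$)
$\sqrt{\frac{S{\left(-49 \right)}}{-398} - 31 \left(1 + 18\right)} = \sqrt{\frac{- \frac{85}{156} - - \frac{68453}{57}}{-398} - 31 \left(1 + 18\right)} = \sqrt{\left(- \frac{85}{156} + \frac{68453}{57}\right) \left(- \frac{1}{398}\right) - 589} = \sqrt{\frac{3557941}{2964} \left(- \frac{1}{398}\right) - 589} = \sqrt{- \frac{3557941}{1179672} - 589} = \sqrt{- \frac{698384749}{1179672}} = \frac{i \sqrt{205966233405582}}{589836}$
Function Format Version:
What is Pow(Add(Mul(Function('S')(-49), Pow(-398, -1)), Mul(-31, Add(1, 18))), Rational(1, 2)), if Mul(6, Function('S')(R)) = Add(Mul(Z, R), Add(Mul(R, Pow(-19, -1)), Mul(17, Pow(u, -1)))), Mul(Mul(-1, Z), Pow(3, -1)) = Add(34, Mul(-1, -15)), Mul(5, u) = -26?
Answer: Mul(Rational(1, 589836), I, Pow(205966233405582, Rational(1, 2))) ≈ Mul(24.331, I)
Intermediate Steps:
u = Rational(-26, 5) (u = Mul(Rational(1, 5), -26) = Rational(-26, 5) ≈ -5.2000)
Z = -147 (Z = Mul(-3, Add(34, Mul(-1, -15))) = Mul(-3, Add(34, 15)) = Mul(-3, 49) = -147)
Function('S')(R) = Add(Rational(-85, 156), Mul(Rational(-1397, 57), R)) (Function('S')(R) = Mul(Rational(1, 6), Add(Mul(-147, R), Add(Mul(R, Pow(-19, -1)), Mul(17, Pow(Rational(-26, 5), -1))))) = Mul(Rational(1, 6), Add(Mul(-147, R), Add(Mul(R, Rational(-1, 19)), Mul(17, Rational(-5, 26))))) = Mul(Rational(1, 6), Add(Mul(-147, R), Add(Mul(Rational(-1, 19), R), Rational(-85, 26)))) = Mul(Rational(1, 6), Add(Mul(-147, R), Add(Rational(-85, 26), Mul(Rational(-1, 19), R)))) = Mul(Rational(1, 6), Add(Rational(-85, 26), Mul(Rational(-2794, 19), R))) = Add(Rational(-85, 156), Mul(Rational(-1397, 57), R)))
Pow(Add(Mul(Function('S')(-49), Pow(-398, -1)), Mul(-31, Add(1, 18))), Rational(1, 2)) = Pow(Add(Mul(Add(Rational(-85, 156), Mul(Rational(-1397, 57), -49)), Pow(-398, -1)), Mul(-31, Add(1, 18))), Rational(1, 2)) = Pow(Add(Mul(Add(Rational(-85, 156), Rational(68453, 57)), Rational(-1, 398)), Mul(-31, 19)), Rational(1, 2)) = Pow(Add(Mul(Rational(3557941, 2964), Rational(-1, 398)), -589), Rational(1, 2)) = Pow(Add(Rational(-3557941, 1179672), -589), Rational(1, 2)) = Pow(Rational(-698384749, 1179672), Rational(1, 2)) = Mul(Rational(1, 589836), I, Pow(205966233405582, Rational(1, 2)))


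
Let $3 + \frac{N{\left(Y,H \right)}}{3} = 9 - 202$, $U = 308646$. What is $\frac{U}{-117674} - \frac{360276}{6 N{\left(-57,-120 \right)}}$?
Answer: $\frac{245870327}{2471154} \approx 99.496$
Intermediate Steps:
$N{\left(Y,H \right)} = -588$ ($N{\left(Y,H \right)} = -9 + 3 \left(9 - 202\right) = -9 + 3 \left(-193\right) = -9 - 579 = -588$)
$\frac{U}{-117674} - \frac{360276}{6 N{\left(-57,-120 \right)}} = \frac{308646}{-117674} - \frac{360276}{6 \left(-588\right)} = 308646 \left(- \frac{1}{117674}\right) - \frac{360276}{-3528} = - \frac{154323}{58837} - - \frac{4289}{42} = - \frac{154323}{58837} + \frac{4289}{42} = \frac{245870327}{2471154}$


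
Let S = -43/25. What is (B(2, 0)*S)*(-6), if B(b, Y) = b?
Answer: 516/25 ≈ 20.640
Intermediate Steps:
S = -43/25 (S = -43*1/25 = -43/25 ≈ -1.7200)
(B(2, 0)*S)*(-6) = (2*(-43/25))*(-6) = -86/25*(-6) = 516/25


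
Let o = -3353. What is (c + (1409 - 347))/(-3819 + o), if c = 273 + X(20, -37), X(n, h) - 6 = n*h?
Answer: -601/7172 ≈ -0.083798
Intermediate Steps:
X(n, h) = 6 + h*n (X(n, h) = 6 + n*h = 6 + h*n)
c = -461 (c = 273 + (6 - 37*20) = 273 + (6 - 740) = 273 - 734 = -461)
(c + (1409 - 347))/(-3819 + o) = (-461 + (1409 - 347))/(-3819 - 3353) = (-461 + 1062)/(-7172) = 601*(-1/7172) = -601/7172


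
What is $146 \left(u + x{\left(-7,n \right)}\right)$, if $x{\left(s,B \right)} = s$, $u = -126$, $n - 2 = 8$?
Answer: $-19418$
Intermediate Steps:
$n = 10$ ($n = 2 + 8 = 10$)
$146 \left(u + x{\left(-7,n \right)}\right) = 146 \left(-126 - 7\right) = 146 \left(-133\right) = -19418$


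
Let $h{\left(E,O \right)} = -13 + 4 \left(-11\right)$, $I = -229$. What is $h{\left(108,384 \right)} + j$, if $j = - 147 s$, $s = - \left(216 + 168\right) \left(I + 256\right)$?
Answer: $1524039$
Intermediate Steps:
$s = -10368$ ($s = - \left(216 + 168\right) \left(-229 + 256\right) = - 384 \cdot 27 = \left(-1\right) 10368 = -10368$)
$h{\left(E,O \right)} = -57$ ($h{\left(E,O \right)} = -13 - 44 = -57$)
$j = 1524096$ ($j = \left(-147\right) \left(-10368\right) = 1524096$)
$h{\left(108,384 \right)} + j = -57 + 1524096 = 1524039$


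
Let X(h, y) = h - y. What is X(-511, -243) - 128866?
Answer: -129134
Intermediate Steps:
X(-511, -243) - 128866 = (-511 - 1*(-243)) - 128866 = (-511 + 243) - 128866 = -268 - 128866 = -129134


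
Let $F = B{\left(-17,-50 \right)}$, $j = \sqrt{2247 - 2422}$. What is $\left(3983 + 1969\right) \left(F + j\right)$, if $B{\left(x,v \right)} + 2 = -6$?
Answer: $-47616 + 29760 i \sqrt{7} \approx -47616.0 + 78738.0 i$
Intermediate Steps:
$B{\left(x,v \right)} = -8$ ($B{\left(x,v \right)} = -2 - 6 = -8$)
$j = 5 i \sqrt{7}$ ($j = \sqrt{-175} = 5 i \sqrt{7} \approx 13.229 i$)
$F = -8$
$\left(3983 + 1969\right) \left(F + j\right) = \left(3983 + 1969\right) \left(-8 + 5 i \sqrt{7}\right) = 5952 \left(-8 + 5 i \sqrt{7}\right) = -47616 + 29760 i \sqrt{7}$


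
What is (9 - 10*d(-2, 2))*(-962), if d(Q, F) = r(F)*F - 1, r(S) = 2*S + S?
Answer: 97162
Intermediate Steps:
r(S) = 3*S
d(Q, F) = -1 + 3*F² (d(Q, F) = (3*F)*F - 1 = 3*F² - 1 = -1 + 3*F²)
(9 - 10*d(-2, 2))*(-962) = (9 - 10*(-1 + 3*2²))*(-962) = (9 - 10*(-1 + 3*4))*(-962) = (9 - 10*(-1 + 12))*(-962) = (9 - 10*11)*(-962) = (9 - 110)*(-962) = -101*(-962) = 97162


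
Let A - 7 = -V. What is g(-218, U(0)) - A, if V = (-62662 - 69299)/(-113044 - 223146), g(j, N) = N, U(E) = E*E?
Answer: -2221369/336190 ≈ -6.6075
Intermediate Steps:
U(E) = E**2
V = 131961/336190 (V = -131961/(-336190) = -131961*(-1/336190) = 131961/336190 ≈ 0.39252)
A = 2221369/336190 (A = 7 - 1*131961/336190 = 7 - 131961/336190 = 2221369/336190 ≈ 6.6075)
g(-218, U(0)) - A = 0**2 - 1*2221369/336190 = 0 - 2221369/336190 = -2221369/336190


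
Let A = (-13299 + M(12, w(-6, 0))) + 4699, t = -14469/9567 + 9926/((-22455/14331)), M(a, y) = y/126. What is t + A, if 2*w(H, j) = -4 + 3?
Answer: -9982743085109/668350620 ≈ -14936.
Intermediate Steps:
w(H, j) = -½ (w(H, j) = (-4 + 3)/2 = (½)*(-1) = -½)
M(a, y) = y/126 (M(a, y) = y*(1/126) = y/126)
t = -16805258337/2652185 (t = -14469*1/9567 + 9926/((-22455*1/14331)) = -4823/3189 + 9926/(-7485/4777) = -4823/3189 + 9926*(-4777/7485) = -4823/3189 - 47416502/7485 = -16805258337/2652185 ≈ -6336.4)
A = -2167201/252 (A = (-13299 + (1/126)*(-½)) + 4699 = (-13299 - 1/252) + 4699 = -3351349/252 + 4699 = -2167201/252 ≈ -8600.0)
t + A = -16805258337/2652185 - 2167201/252 = -9982743085109/668350620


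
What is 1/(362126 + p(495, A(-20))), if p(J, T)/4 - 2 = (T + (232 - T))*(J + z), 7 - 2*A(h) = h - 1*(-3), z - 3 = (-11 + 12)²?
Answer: 1/825206 ≈ 1.2118e-6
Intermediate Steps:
z = 4 (z = 3 + (-11 + 12)² = 3 + 1² = 3 + 1 = 4)
A(h) = 2 - h/2 (A(h) = 7/2 - (h - 1*(-3))/2 = 7/2 - (h + 3)/2 = 7/2 - (3 + h)/2 = 7/2 + (-3/2 - h/2) = 2 - h/2)
p(J, T) = 3720 + 928*J (p(J, T) = 8 + 4*((T + (232 - T))*(J + 4)) = 8 + 4*(232*(4 + J)) = 8 + 4*(928 + 232*J) = 8 + (3712 + 928*J) = 3720 + 928*J)
1/(362126 + p(495, A(-20))) = 1/(362126 + (3720 + 928*495)) = 1/(362126 + (3720 + 459360)) = 1/(362126 + 463080) = 1/825206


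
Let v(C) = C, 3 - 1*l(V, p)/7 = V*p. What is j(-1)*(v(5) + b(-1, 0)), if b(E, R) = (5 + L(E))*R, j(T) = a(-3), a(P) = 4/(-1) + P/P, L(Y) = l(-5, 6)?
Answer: -15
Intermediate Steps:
l(V, p) = 21 - 7*V*p
L(Y) = 231 (L(Y) = 21 - 7*(-5)*6 = 21 + 210 = 231)
a(P) = -3 (a(P) = 4*(-1) + 1 = -4 + 1 = -3)
j(T) = -3
b(E, R) = 236*R (b(E, R) = (5 + 231)*R = 236*R)
j(-1)*(v(5) + b(-1, 0)) = -3*(5 + 236*0) = -3*(5 + 0) = -3*5 = -15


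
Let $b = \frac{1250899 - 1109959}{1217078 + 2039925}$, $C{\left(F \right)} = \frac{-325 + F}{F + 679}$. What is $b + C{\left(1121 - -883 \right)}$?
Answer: $\frac{5846650057}{8738539049} \approx 0.66906$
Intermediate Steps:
$C{\left(F \right)} = \frac{-325 + F}{679 + F}$
$b = \frac{140940}{3257003}$ ($b = \frac{1250899 - 1109959}{3257003} = 140940 \cdot \frac{1}{3257003} = \frac{140940}{3257003} \approx 0.043273$)
$b + C{\left(1121 - -883 \right)} = \frac{140940}{3257003} + \frac{-325 + \left(1121 - -883\right)}{679 + \left(1121 - -883\right)} = \frac{140940}{3257003} + \frac{-325 + \left(1121 + 883\right)}{679 + \left(1121 + 883\right)} = \frac{140940}{3257003} + \frac{-325 + 2004}{679 + 2004} = \frac{140940}{3257003} + \frac{1}{2683} \cdot 1679 = \frac{140940}{3257003} + \frac{1679}{2683} = \frac{5846650057}{8738539049}$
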